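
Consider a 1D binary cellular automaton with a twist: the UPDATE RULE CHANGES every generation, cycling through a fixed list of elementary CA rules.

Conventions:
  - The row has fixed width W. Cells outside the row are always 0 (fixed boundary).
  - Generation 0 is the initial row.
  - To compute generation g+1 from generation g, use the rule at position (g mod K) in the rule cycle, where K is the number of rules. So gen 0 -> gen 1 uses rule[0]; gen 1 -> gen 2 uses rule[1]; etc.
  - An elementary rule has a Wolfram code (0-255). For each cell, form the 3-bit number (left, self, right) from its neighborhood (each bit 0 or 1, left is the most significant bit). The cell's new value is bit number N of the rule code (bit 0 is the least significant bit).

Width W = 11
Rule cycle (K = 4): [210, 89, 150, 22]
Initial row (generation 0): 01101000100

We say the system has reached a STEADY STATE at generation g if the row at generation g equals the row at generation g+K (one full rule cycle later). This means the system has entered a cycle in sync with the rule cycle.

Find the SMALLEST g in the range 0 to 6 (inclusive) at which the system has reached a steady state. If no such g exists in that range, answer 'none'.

Gen 0: 01101000100
Gen 1 (rule 210): 10100101010
Gen 2 (rule 89): 00010000001
Gen 3 (rule 150): 00111000011
Gen 4 (rule 22): 01000100100
Gen 5 (rule 210): 10101011010
Gen 6 (rule 89): 00000011001
Gen 7 (rule 150): 00000100111
Gen 8 (rule 22): 00001111000
Gen 9 (rule 210): 00010111100
Gen 10 (rule 89): 11000100111

Answer: none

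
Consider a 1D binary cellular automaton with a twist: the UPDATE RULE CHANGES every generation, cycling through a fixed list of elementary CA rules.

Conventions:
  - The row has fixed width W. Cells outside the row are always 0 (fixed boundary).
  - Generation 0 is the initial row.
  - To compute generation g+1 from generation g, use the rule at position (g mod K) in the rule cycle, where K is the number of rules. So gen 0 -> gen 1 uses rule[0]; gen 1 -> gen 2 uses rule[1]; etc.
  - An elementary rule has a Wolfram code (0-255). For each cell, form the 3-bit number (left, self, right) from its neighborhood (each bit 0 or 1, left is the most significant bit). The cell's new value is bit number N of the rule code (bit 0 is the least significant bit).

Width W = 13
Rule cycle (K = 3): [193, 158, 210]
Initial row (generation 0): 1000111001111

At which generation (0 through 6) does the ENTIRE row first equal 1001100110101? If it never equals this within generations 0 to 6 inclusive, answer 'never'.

Gen 0: 1000111001111
Gen 1 (rule 193): 0010011000111
Gen 2 (rule 158): 0111110101110
Gen 3 (rule 210): 1011110000111
Gen 4 (rule 193): 0001110110011
Gen 5 (rule 158): 0011100101110
Gen 6 (rule 210): 0101111000111

Answer: never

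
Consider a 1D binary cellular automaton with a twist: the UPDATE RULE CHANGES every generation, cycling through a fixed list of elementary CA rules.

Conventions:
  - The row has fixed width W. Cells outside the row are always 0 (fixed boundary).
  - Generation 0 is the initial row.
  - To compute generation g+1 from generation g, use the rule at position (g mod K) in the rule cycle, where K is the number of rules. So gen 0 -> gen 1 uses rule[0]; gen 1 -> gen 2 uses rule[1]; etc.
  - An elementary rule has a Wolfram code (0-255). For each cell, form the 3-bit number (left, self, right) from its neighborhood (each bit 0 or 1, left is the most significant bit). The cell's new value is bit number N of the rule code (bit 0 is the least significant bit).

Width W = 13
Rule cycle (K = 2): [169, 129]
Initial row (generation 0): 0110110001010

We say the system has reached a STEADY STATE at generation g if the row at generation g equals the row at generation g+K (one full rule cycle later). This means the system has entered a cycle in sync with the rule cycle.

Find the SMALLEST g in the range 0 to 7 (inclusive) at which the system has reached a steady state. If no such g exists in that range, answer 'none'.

Gen 0: 0110110001010
Gen 1 (rule 169): 0101100100100
Gen 2 (rule 129): 0000000000001
Gen 3 (rule 169): 1111111111100
Gen 4 (rule 129): 0111111111001
Gen 5 (rule 169): 0111111110000
Gen 6 (rule 129): 0011111100111
Gen 7 (rule 169): 1011111000110
Gen 8 (rule 129): 0001110010000
Gen 9 (rule 169): 1101100000111

Answer: none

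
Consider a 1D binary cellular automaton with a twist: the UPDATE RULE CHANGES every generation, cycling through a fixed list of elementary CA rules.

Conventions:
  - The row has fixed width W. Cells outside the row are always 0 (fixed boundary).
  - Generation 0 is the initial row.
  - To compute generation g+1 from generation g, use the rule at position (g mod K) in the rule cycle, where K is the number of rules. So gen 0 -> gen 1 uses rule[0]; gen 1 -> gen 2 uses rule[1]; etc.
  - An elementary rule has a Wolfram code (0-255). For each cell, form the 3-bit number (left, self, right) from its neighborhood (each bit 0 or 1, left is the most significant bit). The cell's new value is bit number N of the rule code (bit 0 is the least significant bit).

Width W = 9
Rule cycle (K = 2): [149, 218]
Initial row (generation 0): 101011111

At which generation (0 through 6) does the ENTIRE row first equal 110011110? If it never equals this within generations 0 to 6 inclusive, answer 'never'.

Gen 0: 101011111
Gen 1 (rule 149): 101001110
Gen 2 (rule 218): 000111111
Gen 3 (rule 149): 110011110
Gen 4 (rule 218): 111111111
Gen 5 (rule 149): 011111110
Gen 6 (rule 218): 111111111

Answer: 3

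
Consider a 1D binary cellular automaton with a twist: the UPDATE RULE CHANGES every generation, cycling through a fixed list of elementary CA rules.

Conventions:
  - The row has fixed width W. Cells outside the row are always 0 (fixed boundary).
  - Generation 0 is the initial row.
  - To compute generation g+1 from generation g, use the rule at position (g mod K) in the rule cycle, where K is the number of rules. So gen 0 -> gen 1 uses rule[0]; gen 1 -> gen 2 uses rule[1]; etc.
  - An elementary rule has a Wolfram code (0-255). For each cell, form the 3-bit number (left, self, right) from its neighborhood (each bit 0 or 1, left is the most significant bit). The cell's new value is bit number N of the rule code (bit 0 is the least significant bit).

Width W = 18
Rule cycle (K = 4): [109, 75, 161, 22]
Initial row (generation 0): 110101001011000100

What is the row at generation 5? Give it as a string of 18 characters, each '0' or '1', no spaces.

Gen 0: 110101001011000100
Gen 1 (rule 109): 111111001111010101
Gen 2 (rule 75): 100001011001000000
Gen 3 (rule 161): 001100100000011111
Gen 4 (rule 22): 010011110000100000
Gen 5 (rule 109): 010010010110101111

Answer: 010010010110101111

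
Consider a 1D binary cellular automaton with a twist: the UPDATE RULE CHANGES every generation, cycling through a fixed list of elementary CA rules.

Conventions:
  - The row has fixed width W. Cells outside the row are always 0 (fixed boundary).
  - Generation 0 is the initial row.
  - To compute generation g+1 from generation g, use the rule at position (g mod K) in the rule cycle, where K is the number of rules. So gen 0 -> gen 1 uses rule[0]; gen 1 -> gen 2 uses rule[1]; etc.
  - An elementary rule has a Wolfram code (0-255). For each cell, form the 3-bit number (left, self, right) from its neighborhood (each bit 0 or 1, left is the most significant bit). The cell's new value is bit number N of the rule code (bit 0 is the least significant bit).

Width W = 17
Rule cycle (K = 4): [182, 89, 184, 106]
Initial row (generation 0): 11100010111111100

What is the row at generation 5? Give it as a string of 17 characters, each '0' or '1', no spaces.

Gen 0: 11100010111111100
Gen 1 (rule 182): 01010111011111010
Gen 2 (rule 89): 00000101010001001
Gen 3 (rule 184): 00000010101000100
Gen 4 (rule 106): 00000101010001000
Gen 5 (rule 182): 00001111111011100

Answer: 00001111111011100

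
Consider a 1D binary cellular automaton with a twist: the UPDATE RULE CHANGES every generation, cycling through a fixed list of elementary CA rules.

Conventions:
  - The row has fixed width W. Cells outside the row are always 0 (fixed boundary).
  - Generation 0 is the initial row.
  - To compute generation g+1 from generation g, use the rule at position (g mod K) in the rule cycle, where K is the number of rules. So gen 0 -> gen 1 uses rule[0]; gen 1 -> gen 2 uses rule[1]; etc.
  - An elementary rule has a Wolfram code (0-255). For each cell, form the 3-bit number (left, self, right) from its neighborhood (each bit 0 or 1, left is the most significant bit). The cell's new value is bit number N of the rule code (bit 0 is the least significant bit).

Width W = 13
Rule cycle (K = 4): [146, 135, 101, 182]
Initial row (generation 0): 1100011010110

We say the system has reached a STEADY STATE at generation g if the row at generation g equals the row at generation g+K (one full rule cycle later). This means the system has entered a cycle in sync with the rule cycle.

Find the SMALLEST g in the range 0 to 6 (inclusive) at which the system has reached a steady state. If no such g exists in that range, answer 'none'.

Answer: none

Derivation:
Gen 0: 1100011010110
Gen 1 (rule 146): 0010100000001
Gen 2 (rule 135): 1110101111111
Gen 3 (rule 101): 0011110000001
Gen 4 (rule 182): 0101101000011
Gen 5 (rule 146): 1000000100100
Gen 6 (rule 135): 1011111101101
Gen 7 (rule 101): 1100000110111
Gen 8 (rule 182): 0010001001010
Gen 9 (rule 146): 0101010110001
Gen 10 (rule 135): 1101010000111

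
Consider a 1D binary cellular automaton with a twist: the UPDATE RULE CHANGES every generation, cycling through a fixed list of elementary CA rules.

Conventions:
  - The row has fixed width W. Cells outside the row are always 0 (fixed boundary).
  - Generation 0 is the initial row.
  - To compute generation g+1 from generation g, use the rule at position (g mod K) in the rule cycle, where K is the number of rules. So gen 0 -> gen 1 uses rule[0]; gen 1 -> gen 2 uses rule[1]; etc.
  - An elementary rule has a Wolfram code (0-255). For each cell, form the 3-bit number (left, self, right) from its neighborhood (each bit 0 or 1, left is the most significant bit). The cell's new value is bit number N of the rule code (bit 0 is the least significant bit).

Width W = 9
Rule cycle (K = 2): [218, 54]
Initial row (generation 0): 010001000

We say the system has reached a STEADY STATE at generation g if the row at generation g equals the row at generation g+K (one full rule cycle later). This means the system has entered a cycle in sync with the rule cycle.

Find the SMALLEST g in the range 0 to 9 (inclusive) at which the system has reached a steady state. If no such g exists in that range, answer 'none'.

Answer: 4

Derivation:
Gen 0: 010001000
Gen 1 (rule 218): 101010100
Gen 2 (rule 54): 111111110
Gen 3 (rule 218): 111111111
Gen 4 (rule 54): 000000000
Gen 5 (rule 218): 000000000
Gen 6 (rule 54): 000000000
Gen 7 (rule 218): 000000000
Gen 8 (rule 54): 000000000
Gen 9 (rule 218): 000000000
Gen 10 (rule 54): 000000000
Gen 11 (rule 218): 000000000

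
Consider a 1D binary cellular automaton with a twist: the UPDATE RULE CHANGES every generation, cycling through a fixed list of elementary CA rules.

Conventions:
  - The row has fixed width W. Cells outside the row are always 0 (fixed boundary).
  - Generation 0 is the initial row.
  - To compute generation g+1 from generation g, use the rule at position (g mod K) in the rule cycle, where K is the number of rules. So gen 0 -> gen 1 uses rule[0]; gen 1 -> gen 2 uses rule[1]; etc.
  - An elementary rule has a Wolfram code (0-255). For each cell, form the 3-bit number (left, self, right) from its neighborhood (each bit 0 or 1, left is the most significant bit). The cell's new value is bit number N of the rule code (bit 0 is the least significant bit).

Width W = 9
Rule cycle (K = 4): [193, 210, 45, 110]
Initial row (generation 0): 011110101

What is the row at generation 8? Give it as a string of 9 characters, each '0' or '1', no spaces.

Gen 0: 011110101
Gen 1 (rule 193): 001110000
Gen 2 (rule 210): 010111000
Gen 3 (rule 45): 011100011
Gen 4 (rule 110): 110100111
Gen 5 (rule 193): 010000011
Gen 6 (rule 210): 101000101
Gen 7 (rule 45): 111010111
Gen 8 (rule 110): 101111101

Answer: 101111101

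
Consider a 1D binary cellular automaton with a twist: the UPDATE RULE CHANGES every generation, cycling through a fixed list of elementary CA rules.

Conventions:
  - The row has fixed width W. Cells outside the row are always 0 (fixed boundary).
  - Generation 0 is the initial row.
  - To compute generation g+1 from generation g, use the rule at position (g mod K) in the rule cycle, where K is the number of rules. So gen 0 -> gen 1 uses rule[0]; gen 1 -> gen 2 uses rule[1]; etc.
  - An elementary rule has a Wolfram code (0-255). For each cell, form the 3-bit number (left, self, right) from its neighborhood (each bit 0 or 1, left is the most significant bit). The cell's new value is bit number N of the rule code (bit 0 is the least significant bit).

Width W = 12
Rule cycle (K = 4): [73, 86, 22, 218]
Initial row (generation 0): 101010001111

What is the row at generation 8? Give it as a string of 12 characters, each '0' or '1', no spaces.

Gen 0: 101010001111
Gen 1 (rule 73): 000000101001
Gen 2 (rule 86): 000001101111
Gen 3 (rule 22): 000010000000
Gen 4 (rule 218): 000101000000
Gen 5 (rule 73): 110000011111
Gen 6 (rule 86): 011000100001
Gen 7 (rule 22): 100101110011
Gen 8 (rule 218): 011001111111

Answer: 011001111111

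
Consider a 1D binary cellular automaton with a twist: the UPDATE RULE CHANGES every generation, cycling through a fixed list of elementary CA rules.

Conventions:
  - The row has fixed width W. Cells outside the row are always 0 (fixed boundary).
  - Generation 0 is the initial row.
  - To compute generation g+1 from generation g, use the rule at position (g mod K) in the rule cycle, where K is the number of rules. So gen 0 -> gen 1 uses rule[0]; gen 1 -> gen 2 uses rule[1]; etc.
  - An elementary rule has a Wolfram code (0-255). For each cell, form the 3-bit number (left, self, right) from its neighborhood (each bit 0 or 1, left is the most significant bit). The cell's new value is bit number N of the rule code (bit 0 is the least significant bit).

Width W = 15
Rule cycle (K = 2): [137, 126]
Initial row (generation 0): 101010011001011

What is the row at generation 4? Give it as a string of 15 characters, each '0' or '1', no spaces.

Answer: 100011111111111

Derivation:
Gen 0: 101010011001011
Gen 1 (rule 137): 000000010000010
Gen 2 (rule 126): 000000111000111
Gen 3 (rule 137): 111110110010110
Gen 4 (rule 126): 100011111111111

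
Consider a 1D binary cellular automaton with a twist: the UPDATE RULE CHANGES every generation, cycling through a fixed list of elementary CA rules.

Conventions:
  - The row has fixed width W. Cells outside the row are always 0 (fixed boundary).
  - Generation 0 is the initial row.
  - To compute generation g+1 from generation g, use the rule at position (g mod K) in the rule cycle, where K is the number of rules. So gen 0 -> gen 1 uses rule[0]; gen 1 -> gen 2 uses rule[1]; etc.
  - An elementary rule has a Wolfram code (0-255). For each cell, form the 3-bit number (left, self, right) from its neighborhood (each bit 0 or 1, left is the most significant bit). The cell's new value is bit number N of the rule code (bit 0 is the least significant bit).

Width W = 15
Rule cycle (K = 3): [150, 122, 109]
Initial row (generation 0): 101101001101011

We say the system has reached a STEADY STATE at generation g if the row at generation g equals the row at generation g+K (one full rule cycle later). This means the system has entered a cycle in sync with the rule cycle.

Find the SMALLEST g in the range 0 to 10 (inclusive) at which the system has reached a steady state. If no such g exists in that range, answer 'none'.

Gen 0: 101101001101011
Gen 1 (rule 150): 100001110001000
Gen 2 (rule 122): 010011011010100
Gen 3 (rule 109): 010011111111101
Gen 4 (rule 150): 111101111111001
Gen 5 (rule 122): 100111000001110
Gen 6 (rule 109): 100101011101010
Gen 7 (rule 150): 111101001001011
Gen 8 (rule 122): 100110110110111
Gen 9 (rule 109): 100111111111101
Gen 10 (rule 150): 111011111111001
Gen 11 (rule 122): 101110000001110
Gen 12 (rule 109): 111010111101010
Gen 13 (rule 150): 010010011001011

Answer: none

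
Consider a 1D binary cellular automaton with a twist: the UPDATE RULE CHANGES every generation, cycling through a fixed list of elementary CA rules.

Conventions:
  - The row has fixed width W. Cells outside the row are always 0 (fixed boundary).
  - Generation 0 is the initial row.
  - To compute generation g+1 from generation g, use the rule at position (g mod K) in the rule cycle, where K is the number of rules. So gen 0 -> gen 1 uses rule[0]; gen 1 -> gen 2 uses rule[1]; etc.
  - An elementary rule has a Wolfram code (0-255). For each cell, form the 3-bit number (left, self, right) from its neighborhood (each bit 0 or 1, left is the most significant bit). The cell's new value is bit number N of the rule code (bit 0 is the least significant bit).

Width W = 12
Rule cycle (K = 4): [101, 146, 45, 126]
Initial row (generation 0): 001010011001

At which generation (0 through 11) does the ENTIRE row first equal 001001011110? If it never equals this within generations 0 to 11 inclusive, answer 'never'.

Gen 0: 001010011001
Gen 1 (rule 101): 101110001001
Gen 2 (rule 146): 000101010110
Gen 3 (rule 45): 110111111100
Gen 4 (rule 126): 111100000110
Gen 5 (rule 101): 000101110010
Gen 6 (rule 146): 001000101101
Gen 7 (rule 45): 101010111011
Gen 8 (rule 126): 111111101111
Gen 9 (rule 101): 000000110001
Gen 10 (rule 146): 000001001010
Gen 11 (rule 45): 111101001110

Answer: never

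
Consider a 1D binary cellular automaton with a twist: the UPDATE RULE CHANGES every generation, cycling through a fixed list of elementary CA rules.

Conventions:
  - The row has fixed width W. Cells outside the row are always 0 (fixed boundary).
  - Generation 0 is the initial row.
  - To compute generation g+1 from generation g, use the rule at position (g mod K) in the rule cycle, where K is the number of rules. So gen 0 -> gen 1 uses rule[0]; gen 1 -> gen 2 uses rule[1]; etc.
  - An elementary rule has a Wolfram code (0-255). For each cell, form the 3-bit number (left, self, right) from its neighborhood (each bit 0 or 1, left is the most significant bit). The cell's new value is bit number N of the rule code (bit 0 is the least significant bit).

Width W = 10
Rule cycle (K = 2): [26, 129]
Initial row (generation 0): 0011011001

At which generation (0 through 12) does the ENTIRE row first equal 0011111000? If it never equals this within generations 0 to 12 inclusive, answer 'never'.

Gen 0: 0011011001
Gen 1 (rule 26): 0110010110
Gen 2 (rule 129): 0000000000
Gen 3 (rule 26): 0000000000
Gen 4 (rule 129): 1111111111
Gen 5 (rule 26): 1000000000
Gen 6 (rule 129): 0011111111
Gen 7 (rule 26): 0110000000
Gen 8 (rule 129): 0000111111
Gen 9 (rule 26): 0001100000
Gen 10 (rule 129): 1100001111
Gen 11 (rule 26): 1010011000
Gen 12 (rule 129): 0000000011

Answer: never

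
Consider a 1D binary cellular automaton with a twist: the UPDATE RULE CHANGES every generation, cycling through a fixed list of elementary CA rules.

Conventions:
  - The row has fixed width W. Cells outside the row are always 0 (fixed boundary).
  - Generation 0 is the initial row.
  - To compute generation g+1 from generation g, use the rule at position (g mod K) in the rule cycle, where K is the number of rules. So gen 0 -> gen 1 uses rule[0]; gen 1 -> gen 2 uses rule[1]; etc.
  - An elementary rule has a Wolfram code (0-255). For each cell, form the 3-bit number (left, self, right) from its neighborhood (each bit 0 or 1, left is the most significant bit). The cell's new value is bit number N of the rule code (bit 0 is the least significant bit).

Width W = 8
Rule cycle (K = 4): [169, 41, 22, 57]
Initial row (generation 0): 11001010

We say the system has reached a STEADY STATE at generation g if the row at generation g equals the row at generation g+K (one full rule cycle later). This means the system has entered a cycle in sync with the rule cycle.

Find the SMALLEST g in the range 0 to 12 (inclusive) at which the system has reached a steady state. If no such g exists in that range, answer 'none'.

Answer: 1

Derivation:
Gen 0: 11001010
Gen 1 (rule 169): 10000100
Gen 2 (rule 41): 00110001
Gen 3 (rule 22): 01001011
Gen 4 (rule 57): 00100110
Gen 5 (rule 169): 10000100
Gen 6 (rule 41): 00110001
Gen 7 (rule 22): 01001011
Gen 8 (rule 57): 00100110
Gen 9 (rule 169): 10000100
Gen 10 (rule 41): 00110001
Gen 11 (rule 22): 01001011
Gen 12 (rule 57): 00100110
Gen 13 (rule 169): 10000100
Gen 14 (rule 41): 00110001
Gen 15 (rule 22): 01001011
Gen 16 (rule 57): 00100110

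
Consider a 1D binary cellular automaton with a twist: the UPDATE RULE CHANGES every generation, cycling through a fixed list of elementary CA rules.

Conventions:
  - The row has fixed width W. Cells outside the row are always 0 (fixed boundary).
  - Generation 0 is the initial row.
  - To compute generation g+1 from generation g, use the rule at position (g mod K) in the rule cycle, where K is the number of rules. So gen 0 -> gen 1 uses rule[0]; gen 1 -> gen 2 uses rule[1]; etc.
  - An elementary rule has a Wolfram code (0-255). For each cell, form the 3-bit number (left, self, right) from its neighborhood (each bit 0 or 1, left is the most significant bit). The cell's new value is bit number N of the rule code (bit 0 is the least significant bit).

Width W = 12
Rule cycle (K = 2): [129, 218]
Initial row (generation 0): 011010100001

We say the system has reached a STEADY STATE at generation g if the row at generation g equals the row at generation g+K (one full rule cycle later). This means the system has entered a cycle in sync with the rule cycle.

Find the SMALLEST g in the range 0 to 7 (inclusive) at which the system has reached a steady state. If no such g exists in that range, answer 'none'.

Answer: 4

Derivation:
Gen 0: 011010100001
Gen 1 (rule 129): 000000001100
Gen 2 (rule 218): 000000011110
Gen 3 (rule 129): 111111001100
Gen 4 (rule 218): 111111111110
Gen 5 (rule 129): 011111111100
Gen 6 (rule 218): 111111111110
Gen 7 (rule 129): 011111111100
Gen 8 (rule 218): 111111111110
Gen 9 (rule 129): 011111111100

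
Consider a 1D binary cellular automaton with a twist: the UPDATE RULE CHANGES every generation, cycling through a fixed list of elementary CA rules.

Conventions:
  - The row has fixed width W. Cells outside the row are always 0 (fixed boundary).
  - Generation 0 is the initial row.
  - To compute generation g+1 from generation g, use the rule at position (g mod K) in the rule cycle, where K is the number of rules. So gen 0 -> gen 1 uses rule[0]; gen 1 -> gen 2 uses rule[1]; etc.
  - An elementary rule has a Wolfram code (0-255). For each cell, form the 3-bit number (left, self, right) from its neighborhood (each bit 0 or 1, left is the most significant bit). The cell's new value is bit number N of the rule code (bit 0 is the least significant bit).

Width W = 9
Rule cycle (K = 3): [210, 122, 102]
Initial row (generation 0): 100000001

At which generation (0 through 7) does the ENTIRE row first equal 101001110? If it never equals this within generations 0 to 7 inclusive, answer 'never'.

Answer: never

Derivation:
Gen 0: 100000001
Gen 1 (rule 210): 010000010
Gen 2 (rule 122): 101000101
Gen 3 (rule 102): 111001111
Gen 4 (rule 210): 011110111
Gen 5 (rule 122): 110011101
Gen 6 (rule 102): 010100111
Gen 7 (rule 210): 100011011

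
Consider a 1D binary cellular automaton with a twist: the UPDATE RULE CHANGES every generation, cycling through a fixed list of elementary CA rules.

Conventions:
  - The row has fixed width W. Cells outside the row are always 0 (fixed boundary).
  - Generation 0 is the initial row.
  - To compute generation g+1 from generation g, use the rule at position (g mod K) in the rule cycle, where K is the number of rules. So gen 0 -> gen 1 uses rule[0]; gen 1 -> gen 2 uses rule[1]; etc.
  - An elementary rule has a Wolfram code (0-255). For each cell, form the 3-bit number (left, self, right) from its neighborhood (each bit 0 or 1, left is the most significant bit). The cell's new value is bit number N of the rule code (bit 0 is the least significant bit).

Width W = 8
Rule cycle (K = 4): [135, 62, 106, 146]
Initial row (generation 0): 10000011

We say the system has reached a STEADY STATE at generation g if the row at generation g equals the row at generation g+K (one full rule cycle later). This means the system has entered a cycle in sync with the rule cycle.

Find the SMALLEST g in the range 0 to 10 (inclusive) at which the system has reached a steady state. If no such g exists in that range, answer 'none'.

Answer: none

Derivation:
Gen 0: 10000011
Gen 1 (rule 135): 10111100
Gen 2 (rule 62): 11100010
Gen 3 (rule 106): 10100100
Gen 4 (rule 146): 00011010
Gen 5 (rule 135): 11100010
Gen 6 (rule 62): 10010111
Gen 7 (rule 106): 00101101
Gen 8 (rule 146): 01000000
Gen 9 (rule 135): 11011111
Gen 10 (rule 62): 10110000
Gen 11 (rule 106): 01110000
Gen 12 (rule 146): 10101000
Gen 13 (rule 135): 10101011
Gen 14 (rule 62): 11111110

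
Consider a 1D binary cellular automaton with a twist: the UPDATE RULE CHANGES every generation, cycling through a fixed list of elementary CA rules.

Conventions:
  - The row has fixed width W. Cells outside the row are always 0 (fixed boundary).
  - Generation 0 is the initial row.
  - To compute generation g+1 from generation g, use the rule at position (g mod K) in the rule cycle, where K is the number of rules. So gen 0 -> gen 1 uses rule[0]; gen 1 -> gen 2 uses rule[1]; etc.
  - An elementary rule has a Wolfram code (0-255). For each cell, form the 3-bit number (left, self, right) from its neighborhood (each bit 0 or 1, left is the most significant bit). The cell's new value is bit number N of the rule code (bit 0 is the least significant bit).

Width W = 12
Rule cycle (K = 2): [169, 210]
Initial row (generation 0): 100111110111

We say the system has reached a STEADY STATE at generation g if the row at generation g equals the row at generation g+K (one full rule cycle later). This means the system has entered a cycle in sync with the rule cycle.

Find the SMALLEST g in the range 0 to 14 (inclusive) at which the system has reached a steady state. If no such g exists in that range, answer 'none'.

Gen 0: 100111110111
Gen 1 (rule 169): 000111101110
Gen 2 (rule 210): 001011100111
Gen 3 (rule 169): 100111000110
Gen 4 (rule 210): 011011101011
Gen 5 (rule 169): 010111010110
Gen 6 (rule 210): 100011000011
Gen 7 (rule 169): 001010011010
Gen 8 (rule 210): 010001101001
Gen 9 (rule 169): 000101010000
Gen 10 (rule 210): 001000001000
Gen 11 (rule 169): 100011100011
Gen 12 (rule 210): 010101110101
Gen 13 (rule 169): 001011101010
Gen 14 (rule 210): 010001100001
Gen 15 (rule 169): 000101001100
Gen 16 (rule 210): 001000110110

Answer: none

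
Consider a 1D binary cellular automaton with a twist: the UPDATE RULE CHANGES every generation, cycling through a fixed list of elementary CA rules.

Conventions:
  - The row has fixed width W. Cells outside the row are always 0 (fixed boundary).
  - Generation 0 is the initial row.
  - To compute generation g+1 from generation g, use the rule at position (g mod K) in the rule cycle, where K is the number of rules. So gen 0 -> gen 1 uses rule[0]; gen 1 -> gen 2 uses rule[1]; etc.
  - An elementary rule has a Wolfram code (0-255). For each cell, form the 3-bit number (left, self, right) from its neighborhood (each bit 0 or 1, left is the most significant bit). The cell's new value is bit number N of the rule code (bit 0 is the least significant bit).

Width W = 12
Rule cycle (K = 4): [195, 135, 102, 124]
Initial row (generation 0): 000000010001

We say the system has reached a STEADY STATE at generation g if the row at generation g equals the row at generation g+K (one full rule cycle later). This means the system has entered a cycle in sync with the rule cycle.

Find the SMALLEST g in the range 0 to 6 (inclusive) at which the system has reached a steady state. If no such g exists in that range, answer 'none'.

Answer: none

Derivation:
Gen 0: 000000010001
Gen 1 (rule 195): 111111100110
Gen 2 (rule 135): 011111001000
Gen 3 (rule 102): 100001011000
Gen 4 (rule 124): 110001111100
Gen 5 (rule 195): 010110111101
Gen 6 (rule 135): 110000011001
Gen 7 (rule 102): 010000101011
Gen 8 (rule 124): 011000111111
Gen 9 (rule 195): 101011011111
Gen 10 (rule 135): 101000001110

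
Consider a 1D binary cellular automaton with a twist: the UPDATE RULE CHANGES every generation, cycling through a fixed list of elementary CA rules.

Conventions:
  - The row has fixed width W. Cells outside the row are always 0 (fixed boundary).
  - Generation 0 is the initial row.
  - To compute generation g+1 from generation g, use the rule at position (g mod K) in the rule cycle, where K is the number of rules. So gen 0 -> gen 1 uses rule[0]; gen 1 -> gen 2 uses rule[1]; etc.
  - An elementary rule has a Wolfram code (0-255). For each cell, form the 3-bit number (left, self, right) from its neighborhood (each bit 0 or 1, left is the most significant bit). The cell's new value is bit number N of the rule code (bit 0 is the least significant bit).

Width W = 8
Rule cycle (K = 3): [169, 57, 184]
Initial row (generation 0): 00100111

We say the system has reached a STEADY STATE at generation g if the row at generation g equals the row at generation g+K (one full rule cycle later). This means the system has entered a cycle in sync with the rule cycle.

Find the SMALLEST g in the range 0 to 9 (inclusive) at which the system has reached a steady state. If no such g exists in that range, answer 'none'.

Answer: 9

Derivation:
Gen 0: 00100111
Gen 1 (rule 169): 10000110
Gen 2 (rule 57): 01110101
Gen 3 (rule 184): 01101010
Gen 4 (rule 169): 01010100
Gen 5 (rule 57): 00101011
Gen 6 (rule 184): 00010110
Gen 7 (rule 169): 11001100
Gen 8 (rule 57): 10101011
Gen 9 (rule 184): 01010110
Gen 10 (rule 169): 00101100
Gen 11 (rule 57): 10011011
Gen 12 (rule 184): 01010110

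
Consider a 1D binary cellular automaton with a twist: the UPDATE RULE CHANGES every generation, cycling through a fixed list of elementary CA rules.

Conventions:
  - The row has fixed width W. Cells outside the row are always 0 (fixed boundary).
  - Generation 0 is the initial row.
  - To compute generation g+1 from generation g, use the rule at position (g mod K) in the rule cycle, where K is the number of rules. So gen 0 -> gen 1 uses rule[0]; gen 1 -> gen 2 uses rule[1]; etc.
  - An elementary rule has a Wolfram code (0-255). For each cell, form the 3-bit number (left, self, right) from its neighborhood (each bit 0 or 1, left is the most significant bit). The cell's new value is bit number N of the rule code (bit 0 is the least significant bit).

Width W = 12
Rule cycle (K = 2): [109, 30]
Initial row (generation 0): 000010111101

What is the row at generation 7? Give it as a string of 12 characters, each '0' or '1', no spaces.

Answer: 101101010111

Derivation:
Gen 0: 000010111101
Gen 1 (rule 109): 111011100111
Gen 2 (rule 30): 100010011100
Gen 3 (rule 109): 101010010101
Gen 4 (rule 30): 101011110101
Gen 5 (rule 109): 111110011111
Gen 6 (rule 30): 100001110000
Gen 7 (rule 109): 101101010111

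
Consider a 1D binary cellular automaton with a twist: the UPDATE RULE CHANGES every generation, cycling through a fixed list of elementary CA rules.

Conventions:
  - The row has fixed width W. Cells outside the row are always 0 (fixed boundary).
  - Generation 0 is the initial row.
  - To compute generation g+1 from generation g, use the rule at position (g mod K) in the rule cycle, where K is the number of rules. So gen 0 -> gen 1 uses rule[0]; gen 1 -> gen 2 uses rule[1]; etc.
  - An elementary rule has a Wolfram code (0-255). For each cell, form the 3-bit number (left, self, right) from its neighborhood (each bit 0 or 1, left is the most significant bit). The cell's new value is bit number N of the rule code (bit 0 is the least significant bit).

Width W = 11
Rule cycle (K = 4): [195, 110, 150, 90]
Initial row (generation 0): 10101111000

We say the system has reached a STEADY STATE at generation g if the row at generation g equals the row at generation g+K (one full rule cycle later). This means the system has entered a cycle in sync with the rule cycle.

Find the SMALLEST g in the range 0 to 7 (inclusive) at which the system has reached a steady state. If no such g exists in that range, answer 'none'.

Gen 0: 10101111000
Gen 1 (rule 195): 00000111011
Gen 2 (rule 110): 00001101111
Gen 3 (rule 150): 00010000110
Gen 4 (rule 90): 00101001111
Gen 5 (rule 195): 11000010111
Gen 6 (rule 110): 11000111101
Gen 7 (rule 150): 00101011001
Gen 8 (rule 90): 01000011110
Gen 9 (rule 195): 10011101110
Gen 10 (rule 110): 10110111010
Gen 11 (rule 150): 10000010011

Answer: none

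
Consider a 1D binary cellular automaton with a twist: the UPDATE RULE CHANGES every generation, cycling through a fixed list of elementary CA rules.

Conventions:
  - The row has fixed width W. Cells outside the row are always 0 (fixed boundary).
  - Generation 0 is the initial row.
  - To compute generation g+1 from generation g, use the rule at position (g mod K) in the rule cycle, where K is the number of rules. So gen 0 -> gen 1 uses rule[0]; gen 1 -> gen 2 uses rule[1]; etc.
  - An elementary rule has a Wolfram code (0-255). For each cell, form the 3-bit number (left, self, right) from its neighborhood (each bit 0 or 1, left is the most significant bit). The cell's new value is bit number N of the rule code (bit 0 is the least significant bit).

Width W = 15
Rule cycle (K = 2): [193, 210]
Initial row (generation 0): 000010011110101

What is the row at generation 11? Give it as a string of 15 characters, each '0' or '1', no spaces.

Gen 0: 000010011110101
Gen 1 (rule 193): 111000001110000
Gen 2 (rule 210): 011100010111000
Gen 3 (rule 193): 001101000011011
Gen 4 (rule 210): 010100100101001
Gen 5 (rule 193): 000000000000000
Gen 6 (rule 210): 000000000000000
Gen 7 (rule 193): 111111111111111
Gen 8 (rule 210): 011111111111111
Gen 9 (rule 193): 001111111111111
Gen 10 (rule 210): 010111111111111
Gen 11 (rule 193): 000011111111111

Answer: 000011111111111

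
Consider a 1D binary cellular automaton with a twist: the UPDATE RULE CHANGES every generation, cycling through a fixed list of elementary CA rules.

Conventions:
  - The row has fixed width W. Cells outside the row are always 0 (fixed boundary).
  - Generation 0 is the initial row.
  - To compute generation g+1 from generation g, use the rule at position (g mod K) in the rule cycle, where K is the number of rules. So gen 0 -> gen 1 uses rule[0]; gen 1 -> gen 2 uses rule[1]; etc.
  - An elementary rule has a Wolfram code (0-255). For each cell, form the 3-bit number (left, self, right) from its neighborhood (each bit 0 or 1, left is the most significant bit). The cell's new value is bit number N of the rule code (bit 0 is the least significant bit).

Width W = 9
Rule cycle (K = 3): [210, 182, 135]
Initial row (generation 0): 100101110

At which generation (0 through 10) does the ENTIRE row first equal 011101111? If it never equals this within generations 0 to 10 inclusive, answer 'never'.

Gen 0: 100101110
Gen 1 (rule 210): 011000111
Gen 2 (rule 182): 100101010
Gen 3 (rule 135): 101101010
Gen 4 (rule 210): 000100001
Gen 5 (rule 182): 001110011
Gen 6 (rule 135): 110100100
Gen 7 (rule 210): 010011010
Gen 8 (rule 182): 111100111
Gen 9 (rule 135): 011001010
Gen 10 (rule 210): 101110001

Answer: never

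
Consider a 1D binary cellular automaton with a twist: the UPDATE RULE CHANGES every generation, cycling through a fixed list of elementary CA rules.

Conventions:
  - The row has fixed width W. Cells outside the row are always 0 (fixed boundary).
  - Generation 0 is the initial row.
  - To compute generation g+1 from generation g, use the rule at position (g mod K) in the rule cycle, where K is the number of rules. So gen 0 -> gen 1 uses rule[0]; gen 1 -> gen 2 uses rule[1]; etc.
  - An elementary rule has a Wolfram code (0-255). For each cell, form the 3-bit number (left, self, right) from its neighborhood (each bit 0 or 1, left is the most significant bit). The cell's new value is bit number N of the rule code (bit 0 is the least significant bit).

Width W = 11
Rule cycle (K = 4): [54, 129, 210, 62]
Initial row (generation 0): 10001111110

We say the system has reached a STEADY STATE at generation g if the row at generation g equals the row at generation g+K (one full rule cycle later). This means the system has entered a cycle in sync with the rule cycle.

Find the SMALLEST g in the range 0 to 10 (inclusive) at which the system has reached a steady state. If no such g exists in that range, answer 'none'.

Gen 0: 10001111110
Gen 1 (rule 54): 11010000001
Gen 2 (rule 129): 00000111100
Gen 3 (rule 210): 00001011110
Gen 4 (rule 62): 00011110001
Gen 5 (rule 54): 00100001011
Gen 6 (rule 129): 10001100000
Gen 7 (rule 210): 01010110000
Gen 8 (rule 62): 11111101000
Gen 9 (rule 54): 00000011100
Gen 10 (rule 129): 11111001001
Gen 11 (rule 210): 01111110110
Gen 12 (rule 62): 11000001101
Gen 13 (rule 54): 00100010011
Gen 14 (rule 129): 10001000000

Answer: none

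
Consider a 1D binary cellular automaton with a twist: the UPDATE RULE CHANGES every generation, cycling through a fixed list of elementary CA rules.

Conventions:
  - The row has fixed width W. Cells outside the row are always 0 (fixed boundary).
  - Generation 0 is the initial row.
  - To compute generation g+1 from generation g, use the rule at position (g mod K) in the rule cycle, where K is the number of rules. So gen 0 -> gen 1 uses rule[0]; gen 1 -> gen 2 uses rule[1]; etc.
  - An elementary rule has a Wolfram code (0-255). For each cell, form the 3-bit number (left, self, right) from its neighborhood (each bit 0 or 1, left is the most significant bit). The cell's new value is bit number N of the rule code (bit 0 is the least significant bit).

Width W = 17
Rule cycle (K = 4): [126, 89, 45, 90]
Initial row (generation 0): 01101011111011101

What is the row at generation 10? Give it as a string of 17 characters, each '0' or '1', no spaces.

Answer: 10000000000001100

Derivation:
Gen 0: 01101011111011101
Gen 1 (rule 126): 11111110001110111
Gen 2 (rule 89): 10000011101010101
Gen 3 (rule 45): 10111010011111111
Gen 4 (rule 90): 00101001110000001
Gen 5 (rule 126): 01111111011000011
Gen 6 (rule 89): 01000001011111011
Gen 7 (rule 45): 01011101110000110
Gen 8 (rule 90): 10010101011001111
Gen 9 (rule 126): 11111111111111001
Gen 10 (rule 89): 10000000000001100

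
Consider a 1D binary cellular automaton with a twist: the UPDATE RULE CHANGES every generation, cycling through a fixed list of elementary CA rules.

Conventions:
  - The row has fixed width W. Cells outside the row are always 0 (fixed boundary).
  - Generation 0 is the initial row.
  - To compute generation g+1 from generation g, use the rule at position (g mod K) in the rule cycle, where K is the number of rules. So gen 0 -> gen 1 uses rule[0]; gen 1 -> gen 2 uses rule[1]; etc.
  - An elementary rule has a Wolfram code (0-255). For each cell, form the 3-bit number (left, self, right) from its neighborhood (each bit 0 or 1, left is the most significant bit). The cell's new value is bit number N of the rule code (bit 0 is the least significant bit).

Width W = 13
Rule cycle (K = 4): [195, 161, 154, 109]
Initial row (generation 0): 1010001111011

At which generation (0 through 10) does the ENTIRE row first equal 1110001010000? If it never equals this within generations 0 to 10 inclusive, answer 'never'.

Answer: 2

Derivation:
Gen 0: 1010001111011
Gen 1 (rule 195): 0000110111001
Gen 2 (rule 161): 1110001010000
Gen 3 (rule 154): 1101010001000
Gen 4 (rule 109): 1111110101011
Gen 5 (rule 195): 0111110000001
Gen 6 (rule 161): 0011100111100
Gen 7 (rule 154): 0111011111010
Gen 8 (rule 109): 0101110001110
Gen 9 (rule 195): 1000110110110
Gen 10 (rule 161): 0010001001000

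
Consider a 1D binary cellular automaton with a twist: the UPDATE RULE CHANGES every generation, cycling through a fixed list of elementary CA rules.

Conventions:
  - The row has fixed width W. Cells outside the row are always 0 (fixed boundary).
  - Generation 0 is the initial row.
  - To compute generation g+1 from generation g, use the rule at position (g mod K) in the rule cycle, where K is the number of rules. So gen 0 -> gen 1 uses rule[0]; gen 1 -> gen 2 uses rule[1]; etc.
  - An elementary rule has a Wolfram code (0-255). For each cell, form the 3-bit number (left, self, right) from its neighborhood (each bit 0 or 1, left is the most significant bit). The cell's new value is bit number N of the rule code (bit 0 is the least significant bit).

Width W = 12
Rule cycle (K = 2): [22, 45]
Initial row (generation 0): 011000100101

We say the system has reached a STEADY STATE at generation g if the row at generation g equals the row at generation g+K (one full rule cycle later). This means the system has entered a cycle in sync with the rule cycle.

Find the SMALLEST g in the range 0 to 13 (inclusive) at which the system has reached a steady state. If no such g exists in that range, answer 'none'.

Answer: 9

Derivation:
Gen 0: 011000100101
Gen 1 (rule 22): 100101111101
Gen 2 (rule 45): 100111000011
Gen 3 (rule 22): 111000100100
Gen 4 (rule 45): 100010100101
Gen 5 (rule 22): 110110111101
Gen 6 (rule 45): 101101100011
Gen 7 (rule 22): 100000010100
Gen 8 (rule 45): 101111011101
Gen 9 (rule 22): 100000000001
Gen 10 (rule 45): 101111111101
Gen 11 (rule 22): 100000000001
Gen 12 (rule 45): 101111111101
Gen 13 (rule 22): 100000000001
Gen 14 (rule 45): 101111111101
Gen 15 (rule 22): 100000000001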